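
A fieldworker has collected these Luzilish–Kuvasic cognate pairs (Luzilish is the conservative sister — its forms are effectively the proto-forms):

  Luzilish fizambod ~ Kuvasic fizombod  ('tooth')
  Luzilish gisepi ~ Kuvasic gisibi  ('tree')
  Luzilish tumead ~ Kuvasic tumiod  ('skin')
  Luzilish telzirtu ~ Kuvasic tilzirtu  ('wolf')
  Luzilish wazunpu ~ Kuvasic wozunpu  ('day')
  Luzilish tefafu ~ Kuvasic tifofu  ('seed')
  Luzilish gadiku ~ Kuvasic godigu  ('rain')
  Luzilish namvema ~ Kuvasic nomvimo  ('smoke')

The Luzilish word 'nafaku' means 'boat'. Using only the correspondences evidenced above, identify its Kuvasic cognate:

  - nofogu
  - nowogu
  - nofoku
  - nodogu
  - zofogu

tefafu ~ tifofu — Luzilish a corresponds to Kuvasic o after a consonant, before a labial obstruent.
wazunpu ~ wozunpu, gadiku ~ godigu — Luzilish a corresponds to Kuvasic o after a consonant, before a consonant other than r, m, n, p, b, f, v.
gadiku ~ godigu — Luzilish k corresponds to Kuvasic g between vowels (before a back vowel).
Applying these to Luzilish 'nafaku':
  nafaku → nofaku   (a→o after a consonant, before a labial obstruent)
  nofaku → nofoku   (a→o after a consonant, before a consonant other than r, m, n, p, b, f, v)
  nofoku → nofogu   (k→g between vowels (before a back vowel))
So the Kuvasic cognate is 'nofogu'.

nofogu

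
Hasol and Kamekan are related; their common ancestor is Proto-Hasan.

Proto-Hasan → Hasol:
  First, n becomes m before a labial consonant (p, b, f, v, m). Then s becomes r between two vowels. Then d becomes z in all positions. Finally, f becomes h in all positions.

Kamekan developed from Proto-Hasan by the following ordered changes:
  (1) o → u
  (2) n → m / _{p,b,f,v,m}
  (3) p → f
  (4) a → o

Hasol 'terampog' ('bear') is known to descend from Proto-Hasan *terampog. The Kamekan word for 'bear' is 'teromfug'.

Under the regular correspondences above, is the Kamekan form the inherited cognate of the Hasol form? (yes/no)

yes

Derive the expected Kamekan reflex of *terampog:
Kamekan: *terampog > terampug > teramfug > teromfug  (by vowel merger, unconditioned shift, vowel merger)
Kamekan 'teromfug' matches the regular reflex exactly, so the pair is cognate.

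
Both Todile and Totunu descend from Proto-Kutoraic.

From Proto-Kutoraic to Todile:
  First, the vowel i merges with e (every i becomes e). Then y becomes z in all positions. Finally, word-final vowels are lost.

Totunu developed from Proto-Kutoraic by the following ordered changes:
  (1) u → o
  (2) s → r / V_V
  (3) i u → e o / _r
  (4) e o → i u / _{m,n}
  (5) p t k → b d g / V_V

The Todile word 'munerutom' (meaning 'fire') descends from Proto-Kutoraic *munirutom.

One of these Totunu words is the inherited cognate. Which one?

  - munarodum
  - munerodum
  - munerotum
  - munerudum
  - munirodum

Totunu: *munirutom > monirotom > monerotom > munerotum > munerodum  (by vowel merger, pre-rhotic lowering, pre-nasal raising, intervocalic voicing)

munerodum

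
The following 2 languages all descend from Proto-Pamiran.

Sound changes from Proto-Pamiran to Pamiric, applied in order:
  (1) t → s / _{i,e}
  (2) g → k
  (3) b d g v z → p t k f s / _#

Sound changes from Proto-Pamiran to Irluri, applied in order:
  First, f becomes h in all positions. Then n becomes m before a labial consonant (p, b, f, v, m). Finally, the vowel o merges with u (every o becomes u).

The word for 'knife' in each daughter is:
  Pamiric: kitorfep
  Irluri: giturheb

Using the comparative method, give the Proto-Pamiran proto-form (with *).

*gitorfeb

Position 8: Pamiric has p, Irluri has b. Irluri preserves b here (none of its changes turn any other segment into b), so the proto-segment is *b.
Position 1: Pamiric has k, Irluri has g. Irluri preserves g here (none of its changes turn any other segment into g), so the proto-segment is *g.
This points to *gitorfeb. Verify forward in each daughter:
Pamiric: *gitorfeb > kitorfeb > kitorfep  (by unconditioned shift, final devoicing)
Irluri: *gitorfeb > gitorheb > giturheb  (by unconditioned shift, vowel merger)
*gitorfeb is the unique common source.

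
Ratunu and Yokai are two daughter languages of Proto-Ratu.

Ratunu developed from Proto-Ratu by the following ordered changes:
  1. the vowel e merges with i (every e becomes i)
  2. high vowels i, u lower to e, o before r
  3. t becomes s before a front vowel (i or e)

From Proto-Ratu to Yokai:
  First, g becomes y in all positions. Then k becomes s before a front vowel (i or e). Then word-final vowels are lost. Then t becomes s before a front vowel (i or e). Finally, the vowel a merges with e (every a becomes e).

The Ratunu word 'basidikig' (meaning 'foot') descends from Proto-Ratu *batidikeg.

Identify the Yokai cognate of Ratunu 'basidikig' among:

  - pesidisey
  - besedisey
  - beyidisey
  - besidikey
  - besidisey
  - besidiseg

Yokai: *batidikeg > batidikey > batidisey > basidisey > besidisey  (by unconditioned shift, palatalisation, palatalisation, vowel merger)
Among the options, 'besidisey' alone shows every Yokai change applied in order.

besidisey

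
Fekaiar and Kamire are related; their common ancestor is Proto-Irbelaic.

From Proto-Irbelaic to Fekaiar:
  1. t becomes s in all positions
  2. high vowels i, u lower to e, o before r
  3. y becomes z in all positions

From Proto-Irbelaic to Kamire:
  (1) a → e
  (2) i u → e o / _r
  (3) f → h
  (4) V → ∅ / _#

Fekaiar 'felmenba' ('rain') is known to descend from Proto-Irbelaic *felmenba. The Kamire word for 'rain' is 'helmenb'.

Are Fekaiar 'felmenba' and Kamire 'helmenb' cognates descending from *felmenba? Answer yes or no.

Derive the expected Kamire reflex of *felmenba:
Kamire: *felmenba
  felmenba → felmenbe   [vowel merger]
  felmenbe (rule 2 does not apply)
  felmenbe → helmenbe   [unconditioned shift]
  helmenbe → helmenb   [apocope]
  giving Kamire helmenb.
Kamire 'helmenb' matches the regular reflex exactly, so the pair is cognate.

yes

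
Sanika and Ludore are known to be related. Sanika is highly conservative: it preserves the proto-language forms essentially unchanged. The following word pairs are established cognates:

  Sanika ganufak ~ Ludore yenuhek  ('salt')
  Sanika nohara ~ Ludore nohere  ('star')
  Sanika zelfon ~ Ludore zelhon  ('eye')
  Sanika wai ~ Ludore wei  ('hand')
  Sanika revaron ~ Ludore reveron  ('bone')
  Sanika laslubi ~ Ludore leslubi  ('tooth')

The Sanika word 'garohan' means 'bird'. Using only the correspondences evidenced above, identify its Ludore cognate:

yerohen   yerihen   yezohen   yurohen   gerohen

yerohen

ganufak ~ yenuhek — Sanika g corresponds to Ludore y word-initially before a back vowel.
nohara ~ nohere, revaron ~ reveron — Sanika a corresponds to Ludore e after a consonant, before r.
ganufak ~ yenuhek — Sanika a corresponds to Ludore e after a consonant, before a nasal.
Applying these to Sanika 'garohan':
  garohan → yarohan   (g→y word-initially before a back vowel)
  yarohan → yerohan   (a→e after a consonant, before r)
  yerohan → yerohen   (a→e after a consonant, before a nasal)
So the Ludore cognate is 'yerohen'.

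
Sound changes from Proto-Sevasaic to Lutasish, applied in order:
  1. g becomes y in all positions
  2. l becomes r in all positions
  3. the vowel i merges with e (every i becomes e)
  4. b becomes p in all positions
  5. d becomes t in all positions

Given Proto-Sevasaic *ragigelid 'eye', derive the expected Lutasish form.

rayeyeret

Lutasish: *ragigelid > rayiyelid > rayiyerid > rayeyered > rayeyeret  (by unconditioned shift, unconditioned shift, vowel merger, unconditioned shift)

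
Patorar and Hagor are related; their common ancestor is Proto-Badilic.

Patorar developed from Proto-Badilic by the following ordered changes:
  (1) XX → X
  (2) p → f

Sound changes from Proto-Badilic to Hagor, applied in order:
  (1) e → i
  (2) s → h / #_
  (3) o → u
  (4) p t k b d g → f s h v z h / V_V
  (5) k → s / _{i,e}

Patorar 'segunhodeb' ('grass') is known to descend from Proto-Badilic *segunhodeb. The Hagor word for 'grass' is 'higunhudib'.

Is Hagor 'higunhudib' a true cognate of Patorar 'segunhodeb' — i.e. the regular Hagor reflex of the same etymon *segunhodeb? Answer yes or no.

Derive the expected Hagor reflex of *segunhodeb:
Hagor: start from *segunhodeb.
  rule 1 (vowel merger): segunhodeb → sigunhodib
  rule 2 (debuccalisation): sigunhodib → higunhodib
  rule 3 (vowel merger): higunhodib → higunhudib
  rule 4 (intervocalic lenition): higunhudib → hihunhuzib
  rule 5: no change — hihunhuzib
  ⇒ Hagor hihunhuzib
The regular Hagor reflex would be 'hihunhuzib', but the attested form is 'higunhudib'. The correspondence is irregular, so they are not cognates (the Hagor form has a different source).

no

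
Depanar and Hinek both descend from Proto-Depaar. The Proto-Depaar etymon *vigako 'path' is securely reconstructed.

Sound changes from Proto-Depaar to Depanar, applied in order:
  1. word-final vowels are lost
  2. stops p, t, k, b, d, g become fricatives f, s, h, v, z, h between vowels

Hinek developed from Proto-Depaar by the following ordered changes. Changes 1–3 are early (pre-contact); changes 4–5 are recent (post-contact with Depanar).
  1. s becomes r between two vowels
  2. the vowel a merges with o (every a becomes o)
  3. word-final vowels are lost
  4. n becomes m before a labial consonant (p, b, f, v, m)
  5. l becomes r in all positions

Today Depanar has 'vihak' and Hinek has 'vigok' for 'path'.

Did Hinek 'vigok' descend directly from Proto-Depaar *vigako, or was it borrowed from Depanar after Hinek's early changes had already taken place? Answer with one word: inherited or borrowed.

inherited

If inherited, *vigako would pass through all of Hinek's changes:
Hinek: start from *vigako.
  rule 1: no change — vigako
  rule 2 (vowel merger): vigako → vigoko
  rule 3 (apocope): vigoko → vigok
  rule 4: no change — vigok
  rule 5: no change — vigok
  ⇒ Hinek vigok
If borrowed from Depanar 'vihak' after the early changes, it would undergo only the recent ones:
  rule 4 (nasal place assimilation): no change (vihak)
  rule 5 (unconditioned shift): no change (vihak)
  ⇒ as a loan: vihak
Hinek 'vigok' matches the inherited outcome exactly, so it is an inherited cognate, not a loan.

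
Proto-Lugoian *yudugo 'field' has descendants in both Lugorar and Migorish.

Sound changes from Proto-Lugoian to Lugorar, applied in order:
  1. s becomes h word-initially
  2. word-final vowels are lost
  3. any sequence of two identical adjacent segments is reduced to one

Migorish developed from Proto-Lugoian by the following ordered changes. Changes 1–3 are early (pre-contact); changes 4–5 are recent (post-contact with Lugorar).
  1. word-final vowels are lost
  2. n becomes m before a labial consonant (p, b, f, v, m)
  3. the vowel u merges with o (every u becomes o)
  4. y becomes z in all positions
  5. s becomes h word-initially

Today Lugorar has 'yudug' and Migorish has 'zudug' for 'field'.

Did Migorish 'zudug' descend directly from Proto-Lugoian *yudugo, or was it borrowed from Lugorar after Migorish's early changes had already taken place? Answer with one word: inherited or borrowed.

borrowed

If inherited, *yudugo would pass through all of Migorish's changes:
Migorish: start from *yudugo.
  rule 1 (apocope): yudugo → yudug
  rule 2: no change — yudug
  rule 3 (vowel merger): yudug → yodog
  rule 4 (unconditioned shift): yodog → zodog
  rule 5: no change — zodog
  ⇒ Migorish zodog
If borrowed from Lugorar 'yudug' after the early changes, it would undergo only the recent ones:
  rule 4 (unconditioned shift): yudug → zudug
  rule 5 (debuccalisation): no change (zudug)
  ⇒ as a loan: zudug
Migorish 'zudug' matches the loan outcome 'zudug', not the inherited 'zodog' — it skipped the early Migorish changes, so it was borrowed from Lugorar.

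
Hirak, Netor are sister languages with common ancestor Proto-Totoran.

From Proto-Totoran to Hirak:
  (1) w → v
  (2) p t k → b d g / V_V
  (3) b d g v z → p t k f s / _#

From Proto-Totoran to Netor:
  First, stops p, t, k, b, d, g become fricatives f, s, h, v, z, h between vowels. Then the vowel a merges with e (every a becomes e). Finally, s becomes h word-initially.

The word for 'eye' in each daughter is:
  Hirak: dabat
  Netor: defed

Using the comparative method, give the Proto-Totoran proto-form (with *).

*dapad

Position 3: Hirak has b, Netor has f. Taking the neighbouring segments as reconstructed: Hirak b could go back to *p or *b; Netor f could go back to *p or *f — the one source consistent with every daughter is *p.
Position 4: Hirak has a, Netor has e. Hirak preserves a here (none of its changes turn any other segment into a), so the proto-segment is *a.
Verify the candidate proto-form against each daughter:
Hirak: start from *dapad.
  rule 1: no change — dapad
  rule 2 (intervocalic voicing): dapad → dabad
  rule 3 (final devoicing): dabad → dabat
  ⇒ Hirak dabat
Netor: *dapad
  dapad → dafad   [intervocalic lenition]
  dafad → defed   [vowel merger]
  defed (rule 3 does not apply)
  giving Netor defed.
*dapad is the unique common source.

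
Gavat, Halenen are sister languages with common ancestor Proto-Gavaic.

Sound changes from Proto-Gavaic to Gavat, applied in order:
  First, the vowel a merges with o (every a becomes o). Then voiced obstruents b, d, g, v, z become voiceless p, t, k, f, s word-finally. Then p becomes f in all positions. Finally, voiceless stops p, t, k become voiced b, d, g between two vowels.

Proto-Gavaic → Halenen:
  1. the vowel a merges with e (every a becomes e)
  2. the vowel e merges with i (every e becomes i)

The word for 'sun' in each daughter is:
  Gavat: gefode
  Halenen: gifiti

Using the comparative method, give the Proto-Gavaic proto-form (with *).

Position 6: Gavat has e, Halenen has i. Gavat preserves e here (none of its changes turn any other segment into e), so the proto-segment is *e.
Position 2: Gavat has e, Halenen has i. Gavat preserves e here (none of its changes turn any other segment into e), so the proto-segment is *e.
Verify the candidate proto-form against each daughter:
Gavat: *gefate > gefote > gefode  (by vowel merger, intervocalic voicing)
Halenen: *gefate
  gefate → gefete   [vowel merger]
  gefete → gifiti   [vowel merger]
  giving Halenen gifiti.
*gefate is the unique common source.

*gefate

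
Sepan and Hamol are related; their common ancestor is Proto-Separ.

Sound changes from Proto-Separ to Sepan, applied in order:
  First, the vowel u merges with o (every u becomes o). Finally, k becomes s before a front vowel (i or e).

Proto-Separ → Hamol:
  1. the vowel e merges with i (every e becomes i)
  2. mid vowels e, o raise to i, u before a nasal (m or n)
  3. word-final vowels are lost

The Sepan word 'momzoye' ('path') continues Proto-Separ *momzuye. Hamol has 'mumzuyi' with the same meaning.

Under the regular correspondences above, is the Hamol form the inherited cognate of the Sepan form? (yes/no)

Derive the expected Hamol reflex of *momzuye:
Hamol: *momzuye
  momzuye → momzuyi   [vowel merger]
  momzuyi → mumzuyi   [pre-nasal raising]
  mumzuyi → mumzuy   [apocope]
  giving Hamol mumzuy.
The regular Hamol reflex would be 'mumzuy', but the attested form is 'mumzuyi'. The correspondence is irregular, so they are not cognates (the Hamol form has a different source).

no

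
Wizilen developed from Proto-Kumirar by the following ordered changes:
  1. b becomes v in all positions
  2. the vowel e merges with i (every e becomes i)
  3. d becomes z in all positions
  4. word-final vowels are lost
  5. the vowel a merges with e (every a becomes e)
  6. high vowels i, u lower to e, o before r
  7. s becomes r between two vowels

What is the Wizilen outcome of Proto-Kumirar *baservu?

vererv

Wizilen: *baservu
  baservu → vaservu   [unconditioned shift]
  vaservu → vasirvu   [vowel merger]
  vasirvu (rule 3 does not apply)
  vasirvu → vasirv   [apocope]
  vasirv → vesirv   [vowel merger]
  vesirv → veserv   [pre-rhotic lowering]
  veserv → vererv   [rhotacism]
  giving Wizilen vererv.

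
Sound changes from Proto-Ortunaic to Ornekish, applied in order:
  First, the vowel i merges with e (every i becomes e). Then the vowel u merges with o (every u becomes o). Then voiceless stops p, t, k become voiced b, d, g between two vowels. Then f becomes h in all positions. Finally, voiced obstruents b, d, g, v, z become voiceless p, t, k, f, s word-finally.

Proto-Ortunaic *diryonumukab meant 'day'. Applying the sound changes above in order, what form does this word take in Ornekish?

Ornekish: *diryonumukab
  diryonumukab → deryonumukab   [vowel merger]
  deryonumukab → deryonomokab   [vowel merger]
  deryonomokab → deryonomogab   [intervocalic voicing]
  deryonomogab (rule 4 does not apply)
  deryonomogab → deryonomogap   [final devoicing]
  giving Ornekish deryonomogap.

deryonomogap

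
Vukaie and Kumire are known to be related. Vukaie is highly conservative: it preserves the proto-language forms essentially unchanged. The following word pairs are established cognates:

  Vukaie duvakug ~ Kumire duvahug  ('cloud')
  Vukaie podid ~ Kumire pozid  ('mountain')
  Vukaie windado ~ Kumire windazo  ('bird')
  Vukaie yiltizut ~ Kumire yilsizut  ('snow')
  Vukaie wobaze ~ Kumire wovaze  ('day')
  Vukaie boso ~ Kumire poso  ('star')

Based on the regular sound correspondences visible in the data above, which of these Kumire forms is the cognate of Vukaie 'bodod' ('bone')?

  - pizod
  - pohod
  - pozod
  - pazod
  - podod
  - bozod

pozod

boso ~ poso — Vukaie b corresponds to Kumire p word-initially before a back vowel.
windado ~ windazo — Vukaie d corresponds to Kumire z between vowels (before a back vowel).
Applying these to Vukaie 'bodod':
  bodod → podod   (b→p word-initially before a back vowel)
  podod → pozod   (d→z between vowels (before a back vowel))
So the Kumire cognate is 'pozod'.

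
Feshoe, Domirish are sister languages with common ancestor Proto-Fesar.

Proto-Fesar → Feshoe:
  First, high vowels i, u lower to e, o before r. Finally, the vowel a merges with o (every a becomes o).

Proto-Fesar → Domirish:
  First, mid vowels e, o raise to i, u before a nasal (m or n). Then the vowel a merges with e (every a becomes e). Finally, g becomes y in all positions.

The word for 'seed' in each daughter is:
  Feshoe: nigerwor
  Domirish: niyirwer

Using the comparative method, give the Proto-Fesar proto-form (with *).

Position 7: Feshoe has o, Domirish has e. Taking the neighbouring segments as reconstructed: Feshoe o could go back to *a or *o or *u; Domirish e could go back to *a or *e — the one source consistent with every daughter is *a.
Position 3: Feshoe has g, Domirish has y. Feshoe preserves g here (none of its changes turn any other segment into g), so the proto-segment is *g.
Position 4: Feshoe has e, Domirish has i. Taking the neighbouring segments as reconstructed: Feshoe e could go back to *e or *i; Domirish i can only go back to *i — the one source consistent with every daughter is *i.
This points to *nigirwar. Verify forward in each daughter:
Feshoe: start from *nigirwar.
  rule 1 (pre-rhotic lowering): nigirwar → nigerwar
  rule 2 (vowel merger): nigerwar → nigerwor
  ⇒ Feshoe nigerwor
Domirish: *nigirwar > nigirwer > niyirwer  (by vowel merger, unconditioned shift)
*nigirwar is the unique common source.

*nigirwar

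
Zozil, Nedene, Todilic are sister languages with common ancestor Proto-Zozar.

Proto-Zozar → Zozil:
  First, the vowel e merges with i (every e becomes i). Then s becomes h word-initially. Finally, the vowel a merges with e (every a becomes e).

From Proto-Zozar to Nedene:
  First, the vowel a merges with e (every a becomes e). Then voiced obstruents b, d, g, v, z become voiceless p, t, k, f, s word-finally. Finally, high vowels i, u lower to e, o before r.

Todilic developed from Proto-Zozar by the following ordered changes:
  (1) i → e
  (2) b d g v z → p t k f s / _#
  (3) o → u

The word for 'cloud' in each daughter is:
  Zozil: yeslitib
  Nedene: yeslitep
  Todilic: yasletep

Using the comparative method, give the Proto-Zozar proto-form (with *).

*yasliteb

Position 7: Zozil has i, Nedene has e, Todilic has e. Taking the neighbouring segments as reconstructed: Zozil i could go back to *e or *i; Nedene e could go back to *a or *e; Todilic e could go back to *e or *i — the one source consistent with every daughter is *e.
Position 5: Zozil has i, Nedene has i, Todilic has e. Nedene preserves i here (none of its changes turn any other segment into i), so the proto-segment is *i.
Position 8: Zozil has b, Nedene has p, Todilic has p. Zozil preserves b here (none of its changes turn any other segment into b), so the proto-segment is *b.
Continuing position by position gives *yasliteb; check it forward:
Zozil: *yasliteb
  yasliteb → yaslitib   [vowel merger]
  yaslitib (rule 2 does not apply)
  yaslitib → yeslitib   [vowel merger]
  giving Zozil yeslitib.
Nedene: *yasliteb > yesliteb > yeslitep  (by vowel merger, final devoicing)
Todilic: *yasliteb
  yasliteb → yasleteb   [vowel merger]
  yasleteb → yasletep   [final devoicing]
  yasletep (rule 3 does not apply)
  giving Todilic yasletep.
*yasliteb is the unique common source.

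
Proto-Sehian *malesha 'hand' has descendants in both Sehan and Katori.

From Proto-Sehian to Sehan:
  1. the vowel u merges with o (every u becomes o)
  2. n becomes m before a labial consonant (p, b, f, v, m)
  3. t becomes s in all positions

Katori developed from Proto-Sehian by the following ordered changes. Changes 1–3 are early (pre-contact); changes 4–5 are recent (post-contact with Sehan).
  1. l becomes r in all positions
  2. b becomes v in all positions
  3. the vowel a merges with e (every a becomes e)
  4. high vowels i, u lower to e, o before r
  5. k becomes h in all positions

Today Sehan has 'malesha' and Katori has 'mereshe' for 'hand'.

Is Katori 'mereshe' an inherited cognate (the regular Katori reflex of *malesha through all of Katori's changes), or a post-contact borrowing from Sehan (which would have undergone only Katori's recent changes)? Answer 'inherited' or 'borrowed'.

inherited

If inherited, *malesha would pass through all of Katori's changes:
Katori: *malesha > maresha > mereshe  (by unconditioned shift, vowel merger)
If borrowed from Sehan 'malesha' after the early changes, it would undergo only the recent ones:
  rule 4 (pre-rhotic lowering): no change (malesha)
  rule 5 (unconditioned shift): no change (malesha)
  ⇒ as a loan: malesha
Katori 'mereshe' matches the inherited outcome exactly, so it is an inherited cognate, not a loan.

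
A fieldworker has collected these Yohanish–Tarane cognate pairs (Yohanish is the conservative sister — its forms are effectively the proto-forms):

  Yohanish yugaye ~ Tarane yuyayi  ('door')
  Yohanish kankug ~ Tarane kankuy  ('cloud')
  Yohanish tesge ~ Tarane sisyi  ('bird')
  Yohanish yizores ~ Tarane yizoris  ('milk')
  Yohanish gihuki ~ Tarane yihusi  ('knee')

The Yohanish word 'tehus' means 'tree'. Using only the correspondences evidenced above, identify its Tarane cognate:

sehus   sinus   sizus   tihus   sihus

tesge ~ sisyi — Yohanish t corresponds to Tarane s word-initially before a front vowel.
tesge ~ sisyi, yizores ~ yizoris — Yohanish e corresponds to Tarane i after a consonant, before a consonant other than r, m, n, p, b, f, v.
Applying these to Yohanish 'tehus':
  tehus → sehus   (t→s word-initially before a front vowel)
  sehus → sihus   (e→i after a consonant, before a consonant other than r, m, n, p, b, f, v)
So the Tarane cognate is 'sihus'.

sihus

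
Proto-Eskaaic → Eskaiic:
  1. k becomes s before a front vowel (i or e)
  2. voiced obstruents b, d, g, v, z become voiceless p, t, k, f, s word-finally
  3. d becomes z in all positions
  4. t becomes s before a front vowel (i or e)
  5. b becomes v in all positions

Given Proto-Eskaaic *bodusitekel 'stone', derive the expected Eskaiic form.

vozusisesel

Eskaiic: *bodusitekel > bodusitesel > bozusitesel > bozusisesel > vozusisesel  (by palatalisation, unconditioned shift, palatalisation, unconditioned shift)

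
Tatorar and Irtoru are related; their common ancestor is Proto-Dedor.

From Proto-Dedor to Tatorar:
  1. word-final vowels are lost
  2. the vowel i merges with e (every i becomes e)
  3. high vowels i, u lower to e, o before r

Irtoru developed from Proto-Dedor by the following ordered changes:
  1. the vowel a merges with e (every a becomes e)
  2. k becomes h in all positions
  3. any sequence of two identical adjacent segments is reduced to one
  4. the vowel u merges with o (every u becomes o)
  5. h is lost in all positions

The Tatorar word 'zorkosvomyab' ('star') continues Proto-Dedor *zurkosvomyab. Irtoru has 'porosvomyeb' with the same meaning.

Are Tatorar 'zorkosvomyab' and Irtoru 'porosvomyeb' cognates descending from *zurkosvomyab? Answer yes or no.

Derive the expected Irtoru reflex of *zurkosvomyab:
Irtoru: *zurkosvomyab > zurkosvomyeb > zurhosvomyeb > zorhosvomyeb > zorosvomyeb  (by vowel merger, unconditioned shift, vowel merger, h-loss)
The regular Irtoru reflex would be 'zorosvomyeb', but the attested form is 'porosvomyeb'. The correspondence is irregular, so they are not cognates (the Irtoru form has a different source).

no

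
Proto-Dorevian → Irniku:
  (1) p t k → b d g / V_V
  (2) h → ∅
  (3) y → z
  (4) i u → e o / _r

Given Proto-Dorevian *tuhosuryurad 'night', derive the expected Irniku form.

Irniku: start from *tuhosuryurad.
  rule 1: no change — tuhosuryurad
  rule 2 (h-loss): tuhosuryurad → tuosuryurad
  rule 3 (unconditioned shift): tuosuryurad → tuosurzurad
  rule 4 (pre-rhotic lowering): tuosurzurad → tuosorzorad
  ⇒ Irniku tuosorzorad

tuosorzorad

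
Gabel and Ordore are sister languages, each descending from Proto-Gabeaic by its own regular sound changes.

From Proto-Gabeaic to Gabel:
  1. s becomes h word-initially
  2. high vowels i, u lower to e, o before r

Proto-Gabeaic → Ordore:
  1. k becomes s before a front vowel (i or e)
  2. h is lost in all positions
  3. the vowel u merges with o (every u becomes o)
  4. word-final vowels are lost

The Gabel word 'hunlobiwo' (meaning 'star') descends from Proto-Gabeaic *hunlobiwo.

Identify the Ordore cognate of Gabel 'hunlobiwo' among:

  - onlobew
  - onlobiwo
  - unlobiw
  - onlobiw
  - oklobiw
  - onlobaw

Ordore: start from *hunlobiwo.
  rule 1: no change — hunlobiwo
  rule 2 (h-loss): hunlobiwo → unlobiwo
  rule 3 (vowel merger): unlobiwo → onlobiwo
  rule 4 (apocope): onlobiwo → onlobiw
  ⇒ Ordore onlobiw

onlobiw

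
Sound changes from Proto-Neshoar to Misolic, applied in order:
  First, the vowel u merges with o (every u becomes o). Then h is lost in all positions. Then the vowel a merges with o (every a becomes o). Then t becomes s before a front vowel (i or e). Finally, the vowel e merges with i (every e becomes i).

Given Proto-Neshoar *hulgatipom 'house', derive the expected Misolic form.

olgosipom

Misolic: *hulgatipom > holgatipom > olgatipom > olgotipom > olgosipom  (by vowel merger, h-loss, vowel merger, palatalisation)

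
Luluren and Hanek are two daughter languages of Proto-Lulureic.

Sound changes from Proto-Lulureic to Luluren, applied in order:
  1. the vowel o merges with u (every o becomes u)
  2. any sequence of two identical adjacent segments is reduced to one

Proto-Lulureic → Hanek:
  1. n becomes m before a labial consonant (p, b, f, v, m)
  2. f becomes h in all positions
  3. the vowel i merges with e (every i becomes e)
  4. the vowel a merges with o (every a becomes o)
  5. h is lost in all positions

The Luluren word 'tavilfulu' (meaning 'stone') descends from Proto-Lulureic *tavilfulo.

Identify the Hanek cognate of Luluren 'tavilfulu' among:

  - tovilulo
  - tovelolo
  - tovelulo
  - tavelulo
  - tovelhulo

Hanek: start from *tavilfulo.
  rule 1: no change — tavilfulo
  rule 2 (unconditioned shift): tavilfulo → tavilhulo
  rule 3 (vowel merger): tavilhulo → tavelhulo
  rule 4 (vowel merger): tavelhulo → tovelhulo
  rule 5 (h-loss): tovelhulo → tovelulo
  ⇒ Hanek tovelulo
Only 'tovelulo' matches the regular Hanek development of *tavilfulo.

tovelulo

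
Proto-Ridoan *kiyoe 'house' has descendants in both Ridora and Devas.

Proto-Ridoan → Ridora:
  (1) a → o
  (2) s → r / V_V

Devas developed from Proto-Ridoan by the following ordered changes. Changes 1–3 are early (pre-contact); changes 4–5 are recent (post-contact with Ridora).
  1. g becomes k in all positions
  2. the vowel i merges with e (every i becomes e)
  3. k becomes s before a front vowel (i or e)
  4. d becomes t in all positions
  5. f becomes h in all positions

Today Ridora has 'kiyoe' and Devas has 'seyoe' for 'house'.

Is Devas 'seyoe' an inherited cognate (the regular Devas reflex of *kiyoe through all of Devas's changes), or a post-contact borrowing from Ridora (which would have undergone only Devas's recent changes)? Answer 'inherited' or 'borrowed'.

inherited

If inherited, *kiyoe would pass through all of Devas's changes:
Devas: *kiyoe > keyoe > seyoe  (by vowel merger, palatalisation)
If borrowed from Ridora 'kiyoe' after the early changes, it would undergo only the recent ones:
  rule 4 (unconditioned shift): no change (kiyoe)
  rule 5 (unconditioned shift): no change (kiyoe)
  ⇒ as a loan: kiyoe
Devas 'seyoe' matches the inherited outcome exactly, so it is an inherited cognate, not a loan.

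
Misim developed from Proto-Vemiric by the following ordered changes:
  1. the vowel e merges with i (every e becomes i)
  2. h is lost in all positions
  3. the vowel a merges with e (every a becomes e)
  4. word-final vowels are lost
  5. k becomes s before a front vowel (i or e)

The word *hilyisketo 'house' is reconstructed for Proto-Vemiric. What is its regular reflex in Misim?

ilyissit

Misim: *hilyisketo > hilyiskito > ilyiskito > ilyiskit > ilyissit  (by vowel merger, h-loss, apocope, palatalisation)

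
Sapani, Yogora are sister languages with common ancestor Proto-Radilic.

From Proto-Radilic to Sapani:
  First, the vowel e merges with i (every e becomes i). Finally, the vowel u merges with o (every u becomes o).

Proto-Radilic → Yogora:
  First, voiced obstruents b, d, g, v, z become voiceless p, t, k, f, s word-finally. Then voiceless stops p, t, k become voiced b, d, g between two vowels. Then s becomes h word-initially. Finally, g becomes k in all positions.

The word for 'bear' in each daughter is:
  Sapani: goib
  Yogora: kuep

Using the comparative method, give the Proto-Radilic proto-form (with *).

Position 1: Sapani has g, Yogora has k. Sapani preserves g here (none of its changes turn any other segment into g), so the proto-segment is *g.
Position 2: Sapani has o, Yogora has u. Yogora preserves u here (none of its changes turn any other segment into u), so the proto-segment is *u.
This points to *gueb. Verify forward in each daughter:
Sapani: *gueb
  gueb → guib   [vowel merger]
  guib → goib   [vowel merger]
  giving Sapani goib.
Yogora: start from *gueb.
  rule 1 (final devoicing): gueb → guep
  rule 2: no change — guep
  rule 3: no change — guep
  rule 4 (unconditioned shift): guep → kuep
  ⇒ Yogora kuep
*gueb is the unique common source.

*gueb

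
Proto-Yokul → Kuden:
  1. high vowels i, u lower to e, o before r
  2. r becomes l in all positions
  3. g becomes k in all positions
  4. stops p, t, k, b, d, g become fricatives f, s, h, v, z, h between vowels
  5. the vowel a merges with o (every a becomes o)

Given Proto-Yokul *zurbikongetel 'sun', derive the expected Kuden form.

Kuden: start from *zurbikongetel.
  rule 1 (pre-rhotic lowering): zurbikongetel → zorbikongetel
  rule 2 (unconditioned shift): zorbikongetel → zolbikongetel
  rule 3 (unconditioned shift): zolbikongetel → zolbikonketel
  rule 4 (intervocalic lenition): zolbikonketel → zolbihonkesel
  rule 5: no change — zolbihonkesel
  ⇒ Kuden zolbihonkesel

zolbihonkesel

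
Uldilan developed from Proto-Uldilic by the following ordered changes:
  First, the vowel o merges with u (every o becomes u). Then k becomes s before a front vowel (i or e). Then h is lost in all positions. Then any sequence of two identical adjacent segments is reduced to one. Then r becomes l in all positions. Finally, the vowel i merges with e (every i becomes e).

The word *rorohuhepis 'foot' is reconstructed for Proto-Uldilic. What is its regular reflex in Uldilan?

luluepes

Uldilan: *rorohuhepis
  rorohuhepis → ruruhuhepis   [vowel merger]
  ruruhuhepis (rule 2 does not apply)
  ruruhuhepis → ruruuepis   [h-loss]
  ruruuepis → ruruepis   [degemination]
  ruruepis → luluepis   [unconditioned shift]
  luluepis → luluepes   [vowel merger]
  giving Uldilan luluepes.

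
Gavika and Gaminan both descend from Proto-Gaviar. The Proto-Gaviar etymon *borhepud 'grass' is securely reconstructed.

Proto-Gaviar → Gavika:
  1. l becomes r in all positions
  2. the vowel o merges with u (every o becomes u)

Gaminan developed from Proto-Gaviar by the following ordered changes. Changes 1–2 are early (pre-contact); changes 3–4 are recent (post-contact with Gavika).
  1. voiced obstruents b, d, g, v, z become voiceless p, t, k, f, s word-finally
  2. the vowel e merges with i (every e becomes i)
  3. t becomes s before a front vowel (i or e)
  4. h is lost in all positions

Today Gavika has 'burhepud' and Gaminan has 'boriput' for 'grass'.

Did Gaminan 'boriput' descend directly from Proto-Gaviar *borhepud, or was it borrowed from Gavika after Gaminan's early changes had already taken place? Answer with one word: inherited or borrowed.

If inherited, *borhepud would pass through all of Gaminan's changes:
Gaminan: *borhepud
  borhepud → borheput   [final devoicing]
  borheput → borhiput   [vowel merger]
  borhiput (rule 3 does not apply)
  borhiput → boriput   [h-loss]
  giving Gaminan boriput.
If borrowed from Gavika 'burhepud' after the early changes, it would undergo only the recent ones:
  rule 3 (palatalisation): no change (burhepud)
  rule 4 (h-loss): burhepud → burepud
  ⇒ as a loan: burepud
Gaminan 'boriput' matches the inherited outcome exactly, so it is an inherited cognate, not a loan.

inherited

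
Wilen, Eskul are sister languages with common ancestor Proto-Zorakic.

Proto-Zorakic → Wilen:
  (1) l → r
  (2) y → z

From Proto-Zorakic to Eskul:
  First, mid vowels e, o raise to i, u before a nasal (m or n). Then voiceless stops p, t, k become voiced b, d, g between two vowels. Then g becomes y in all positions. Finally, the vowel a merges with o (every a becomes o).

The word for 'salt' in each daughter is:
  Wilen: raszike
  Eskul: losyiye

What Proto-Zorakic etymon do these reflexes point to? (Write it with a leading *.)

Position 1: Wilen has r, Eskul has l. Eskul preserves l here (none of its changes turn any other segment into l), so the proto-segment is *l.
Position 4: Wilen has z, Eskul has y. Taking the neighbouring segments as reconstructed: Wilen z could go back to *z or *y; Eskul y could go back to *g or *y — the one source consistent with every daughter is *y.
This points to *lasyike. Verify forward in each daughter:
Wilen: *lasyike > rasyike > raszike  (by unconditioned shift, unconditioned shift)
Eskul: *lasyike > lasyige > lasyiye > losyiye  (by intervocalic voicing, unconditioned shift, vowel merger)
No other proto-form is consistent with every reflex, so the reconstruction is *lasyike.

*lasyike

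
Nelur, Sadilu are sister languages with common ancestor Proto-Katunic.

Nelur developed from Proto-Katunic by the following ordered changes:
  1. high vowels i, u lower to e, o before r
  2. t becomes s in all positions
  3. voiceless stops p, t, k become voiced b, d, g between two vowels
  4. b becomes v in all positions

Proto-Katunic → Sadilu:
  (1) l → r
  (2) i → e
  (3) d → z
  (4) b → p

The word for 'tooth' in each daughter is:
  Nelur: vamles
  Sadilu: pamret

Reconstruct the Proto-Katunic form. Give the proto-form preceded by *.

*bamlet

Position 6: Nelur has s, Sadilu has t. Sadilu preserves t here (none of its changes turn any other segment into t), so the proto-segment is *t.
Position 4: Nelur has l, Sadilu has r. Nelur preserves l here (none of its changes turn any other segment into l), so the proto-segment is *l.
Position 1: Nelur has v, Sadilu has p. Taking the neighbouring segments as reconstructed: Nelur v could go back to *b or *v; Sadilu p could go back to *p or *b — the one source consistent with every daughter is *b.
Continuing position by position gives *bamlet; check it forward:
Nelur: *bamlet > bamles > vamles  (by unconditioned shift, unconditioned shift)
Sadilu: start from *bamlet.
  rule 1 (unconditioned shift): bamlet → bamret
  rule 2: no change — bamret
  rule 3: no change — bamret
  rule 4 (unconditioned shift): bamret → pamret
  ⇒ Sadilu pamret
Only *bamlet yields all of Nelur vamles, Sadilu pamret.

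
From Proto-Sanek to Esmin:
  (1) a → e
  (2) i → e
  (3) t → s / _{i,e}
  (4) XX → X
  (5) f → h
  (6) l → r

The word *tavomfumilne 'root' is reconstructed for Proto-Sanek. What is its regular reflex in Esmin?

sevomhumerne

Esmin: *tavomfumilne
  tavomfumilne → tevomfumilne   [vowel merger]
  tevomfumilne → tevomfumelne   [vowel merger]
  tevomfumelne → sevomfumelne   [palatalisation]
  sevomfumelne (rule 4 does not apply)
  sevomfumelne → sevomhumelne   [unconditioned shift]
  sevomhumelne → sevomhumerne   [unconditioned shift]
  giving Esmin sevomhumerne.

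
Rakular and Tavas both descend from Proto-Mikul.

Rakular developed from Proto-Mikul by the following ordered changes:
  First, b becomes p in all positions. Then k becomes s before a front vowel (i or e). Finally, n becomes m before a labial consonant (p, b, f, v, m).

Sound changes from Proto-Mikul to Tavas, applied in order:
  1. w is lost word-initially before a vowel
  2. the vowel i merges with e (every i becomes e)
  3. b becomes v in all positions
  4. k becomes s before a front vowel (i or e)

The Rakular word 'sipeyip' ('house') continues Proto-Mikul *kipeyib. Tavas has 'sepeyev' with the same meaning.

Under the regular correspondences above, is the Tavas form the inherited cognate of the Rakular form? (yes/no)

yes

Derive the expected Tavas reflex of *kipeyib:
Tavas: start from *kipeyib.
  rule 1: no change — kipeyib
  rule 2 (vowel merger): kipeyib → kepeyeb
  rule 3 (unconditioned shift): kepeyeb → kepeyev
  rule 4 (palatalisation): kepeyev → sepeyev
  ⇒ Tavas sepeyev
Tavas 'sepeyev' matches the regular reflex exactly, so the pair is cognate.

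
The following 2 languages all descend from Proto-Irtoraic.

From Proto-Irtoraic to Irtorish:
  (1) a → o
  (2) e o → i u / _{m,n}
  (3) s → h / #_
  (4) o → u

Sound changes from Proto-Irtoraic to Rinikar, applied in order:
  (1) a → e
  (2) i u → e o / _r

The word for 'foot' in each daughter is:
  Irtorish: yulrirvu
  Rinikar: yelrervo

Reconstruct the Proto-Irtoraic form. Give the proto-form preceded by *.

*yalrirvo

Position 2: Irtorish has u, Rinikar has e. Taking the neighbouring segments as reconstructed: Irtorish u could go back to *a or *o or *u; Rinikar e could go back to *a or *e — the one source consistent with every daughter is *a.
Position 8: Irtorish has u, Rinikar has o. Taking the neighbouring segments as reconstructed: Irtorish u could go back to *a or *o or *u; Rinikar o can only go back to *o — the one source consistent with every daughter is *o.
This points to *yalrirvo. Verify forward in each daughter:
Irtorish: *yalrirvo > yolrirvo > yulrirvu  (by vowel merger, vowel merger)
Rinikar: start from *yalrirvo.
  rule 1 (vowel merger): yalrirvo → yelrirvo
  rule 2 (pre-rhotic lowering): yelrirvo → yelrervo
  ⇒ Rinikar yelrervo
*yalrirvo is the unique common source.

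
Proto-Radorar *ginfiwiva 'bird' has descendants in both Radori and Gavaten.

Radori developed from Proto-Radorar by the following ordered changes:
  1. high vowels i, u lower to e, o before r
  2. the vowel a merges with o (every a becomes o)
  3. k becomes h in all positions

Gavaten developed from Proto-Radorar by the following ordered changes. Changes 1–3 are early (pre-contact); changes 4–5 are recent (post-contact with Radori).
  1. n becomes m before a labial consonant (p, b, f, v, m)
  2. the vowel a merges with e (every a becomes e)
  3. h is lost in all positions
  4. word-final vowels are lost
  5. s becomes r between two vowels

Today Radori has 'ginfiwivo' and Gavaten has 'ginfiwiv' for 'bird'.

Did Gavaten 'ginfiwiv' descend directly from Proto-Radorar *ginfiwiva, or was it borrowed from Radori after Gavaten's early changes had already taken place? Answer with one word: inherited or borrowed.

If inherited, *ginfiwiva would pass through all of Gavaten's changes:
Gavaten: *ginfiwiva > gimfiwiva > gimfiwive > gimfiwiv  (by nasal place assimilation, vowel merger, apocope)
If borrowed from Radori 'ginfiwivo' after the early changes, it would undergo only the recent ones:
  rule 4 (apocope): ginfiwivo → ginfiwiv
  rule 5 (rhotacism): no change (ginfiwiv)
  ⇒ as a loan: ginfiwiv
Gavaten 'ginfiwiv' matches the loan outcome 'ginfiwiv', not the inherited 'gimfiwiv' — it skipped the early Gavaten changes, so it was borrowed from Radori.

borrowed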